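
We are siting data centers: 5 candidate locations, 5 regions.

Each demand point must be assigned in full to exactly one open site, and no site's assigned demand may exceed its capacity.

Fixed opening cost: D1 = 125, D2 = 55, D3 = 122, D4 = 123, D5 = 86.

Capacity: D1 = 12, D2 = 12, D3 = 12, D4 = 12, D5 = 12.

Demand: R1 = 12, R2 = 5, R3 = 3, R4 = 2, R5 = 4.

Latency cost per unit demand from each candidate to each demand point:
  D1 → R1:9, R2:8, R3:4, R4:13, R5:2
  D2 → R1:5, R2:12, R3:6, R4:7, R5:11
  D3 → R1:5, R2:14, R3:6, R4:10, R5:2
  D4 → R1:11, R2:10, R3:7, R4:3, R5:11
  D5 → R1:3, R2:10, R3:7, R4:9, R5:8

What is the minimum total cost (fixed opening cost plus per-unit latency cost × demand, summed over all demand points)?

376

Open {D1, D2, D5}; cheapest assignment that respects the capacities:
  D1 (cap 12, load 12): R2, R3, R5 — cost 5×8 + 3×4 + 4×2 = 60
  D2 (cap 12, load 2): R4 — cost 2×7 = 14
  D5 (cap 12, load 12): R1 — cost 12×3 = 36
  Shipping 110, fixed 266 → total 376.
  Any other capacity-feasible assignment to {D1, D2, D5} ships for at least 110.
Compare {D2, D3, D5}: its best feasible assignment gives total 399.
Compare {D2, D4, D5}: its best feasible assignment gives total 418.
Every other set of open sites that can feasibly serve all demand totals ≥ 399 even under its best assignment. Minimum: 376.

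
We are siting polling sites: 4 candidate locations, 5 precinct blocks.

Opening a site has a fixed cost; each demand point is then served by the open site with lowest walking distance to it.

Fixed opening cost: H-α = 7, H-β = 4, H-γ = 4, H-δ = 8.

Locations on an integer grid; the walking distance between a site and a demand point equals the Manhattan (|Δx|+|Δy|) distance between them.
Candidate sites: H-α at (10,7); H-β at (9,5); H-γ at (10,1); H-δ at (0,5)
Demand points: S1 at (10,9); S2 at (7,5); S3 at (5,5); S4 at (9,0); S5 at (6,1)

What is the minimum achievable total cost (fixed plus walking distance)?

Open {H-β, H-γ}: assign each demand point to its cheapest open site.
  S1→H-β 5, S2→H-β 2, S3→H-β 4, S4→H-γ 2, S5→H-γ 4
  walking distance 17, fixed 8 → total 25.
Compare {H-β}: walking distance 23 + fixed 4 = 27.
Compare {H-α, H-β, H-γ}: walking distance 14 + fixed 15 = 29.
Compare {H-α, H-β}: walking distance 20 + fixed 11 = 31.
All other subsets cost ≥ 27. Minimum total cost: 25.

25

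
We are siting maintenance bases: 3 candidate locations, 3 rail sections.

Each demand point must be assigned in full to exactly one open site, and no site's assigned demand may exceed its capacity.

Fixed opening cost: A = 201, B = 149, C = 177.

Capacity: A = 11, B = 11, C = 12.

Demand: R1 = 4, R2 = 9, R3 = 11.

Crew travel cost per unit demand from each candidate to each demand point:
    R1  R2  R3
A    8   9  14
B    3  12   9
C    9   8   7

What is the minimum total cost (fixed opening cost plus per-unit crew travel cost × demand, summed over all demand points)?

Open {A, B, C}; cheapest assignment that respects the capacities:
  A (cap 11, load 9): R2 — cost 9×9 = 81
  B (cap 11, load 4): R1 — cost 4×3 = 12
  C (cap 12, load 11): R3 — cost 11×7 = 77
  Shipping 170, fixed 527 → total 697.
  Any other capacity-feasible assignment to {A, B, C} ships for at least 170.
Total demand is 24 and no other set of sites has combined capacity ≥ 24, so {A, B, C} is the only feasible choice of open sites. Minimum: 697.

697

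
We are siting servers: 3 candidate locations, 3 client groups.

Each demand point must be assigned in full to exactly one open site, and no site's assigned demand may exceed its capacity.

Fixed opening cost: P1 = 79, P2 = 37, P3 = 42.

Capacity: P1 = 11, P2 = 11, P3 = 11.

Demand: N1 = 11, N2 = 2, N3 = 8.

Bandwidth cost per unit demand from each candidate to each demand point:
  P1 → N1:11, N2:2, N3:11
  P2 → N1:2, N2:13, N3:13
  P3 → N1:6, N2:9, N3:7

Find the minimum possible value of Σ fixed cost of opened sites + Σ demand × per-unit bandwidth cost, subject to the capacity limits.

175

Open {P2, P3}; cheapest assignment that respects the capacities:
  P2 (cap 11, load 11): N1 — cost 11×2 = 22
  P3 (cap 11, load 10): N2, N3 — cost 2×9 + 8×7 = 74
  Shipping 96, fixed 79 → total 175.
  Any other capacity-feasible assignment to {P2, P3} ships for at least 96.
Compare {P1, P2}: its best feasible assignment gives total 230.
Compare {P1, P2, P3}: its best feasible assignment gives total 240.
Every other set of open sites that can feasibly serve all demand totals ≥ 230 even under its best assignment. Minimum: 175.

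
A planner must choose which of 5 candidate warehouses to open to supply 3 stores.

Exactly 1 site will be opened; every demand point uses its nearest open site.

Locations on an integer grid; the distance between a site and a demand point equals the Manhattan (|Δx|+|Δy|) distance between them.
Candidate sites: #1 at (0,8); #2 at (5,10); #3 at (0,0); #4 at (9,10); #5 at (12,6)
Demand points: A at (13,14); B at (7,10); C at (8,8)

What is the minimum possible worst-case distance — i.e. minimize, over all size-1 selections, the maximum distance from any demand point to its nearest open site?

Open {#4}.
  Farthest demand point is A at distance 8 (to #4); all others are ≤ 8.
With {#5} the worst case is 9.
With {#2} the worst case is 12.
No size-1 selection achieves below 8.

8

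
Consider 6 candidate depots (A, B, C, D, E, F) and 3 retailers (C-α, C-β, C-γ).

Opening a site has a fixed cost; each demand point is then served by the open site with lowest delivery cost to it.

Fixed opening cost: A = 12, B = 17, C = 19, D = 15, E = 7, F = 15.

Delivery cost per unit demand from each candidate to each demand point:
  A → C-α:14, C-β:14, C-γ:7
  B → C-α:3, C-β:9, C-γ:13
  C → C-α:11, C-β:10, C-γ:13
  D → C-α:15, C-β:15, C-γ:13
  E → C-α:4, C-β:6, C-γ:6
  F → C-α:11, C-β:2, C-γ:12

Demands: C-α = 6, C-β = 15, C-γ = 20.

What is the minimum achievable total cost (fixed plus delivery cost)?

Open {E, F}: assign each demand point to its cheapest open site.
  C-α→E 6×4=24, C-β→F 15×2=30, C-γ→E 20×6=120
  delivery cost 174, fixed 22 → total 196.
Compare {B, E, F}: delivery cost 168 + fixed 39 = 207.
Compare {A, E, F}: delivery cost 174 + fixed 34 = 208.
Compare {D, E, F}: delivery cost 174 + fixed 37 = 211.
All other subsets cost ≥ 207. Minimum total cost: 196.

196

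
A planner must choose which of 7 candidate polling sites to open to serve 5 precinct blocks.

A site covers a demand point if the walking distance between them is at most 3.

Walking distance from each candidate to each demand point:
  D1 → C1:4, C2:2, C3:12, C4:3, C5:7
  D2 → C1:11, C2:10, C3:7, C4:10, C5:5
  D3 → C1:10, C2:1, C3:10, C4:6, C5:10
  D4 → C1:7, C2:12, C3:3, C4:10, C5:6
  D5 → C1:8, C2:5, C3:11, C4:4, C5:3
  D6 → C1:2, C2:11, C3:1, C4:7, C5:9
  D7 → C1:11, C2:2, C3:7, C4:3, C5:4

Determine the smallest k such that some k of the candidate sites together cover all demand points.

Coverage sets (demand points within 3 of each site):
  D1: {C2, C4}
  D2: {}
  D3: {C2}
  D4: {C3}
  D5: {C5}
  D6: {C1, C3}
  D7: {C2, C4}
No 2 sites suffice: every size-2 union leaves at least one demand point uncovered.
But {D1, D5, D6} covers everything, so the minimum is 3.

3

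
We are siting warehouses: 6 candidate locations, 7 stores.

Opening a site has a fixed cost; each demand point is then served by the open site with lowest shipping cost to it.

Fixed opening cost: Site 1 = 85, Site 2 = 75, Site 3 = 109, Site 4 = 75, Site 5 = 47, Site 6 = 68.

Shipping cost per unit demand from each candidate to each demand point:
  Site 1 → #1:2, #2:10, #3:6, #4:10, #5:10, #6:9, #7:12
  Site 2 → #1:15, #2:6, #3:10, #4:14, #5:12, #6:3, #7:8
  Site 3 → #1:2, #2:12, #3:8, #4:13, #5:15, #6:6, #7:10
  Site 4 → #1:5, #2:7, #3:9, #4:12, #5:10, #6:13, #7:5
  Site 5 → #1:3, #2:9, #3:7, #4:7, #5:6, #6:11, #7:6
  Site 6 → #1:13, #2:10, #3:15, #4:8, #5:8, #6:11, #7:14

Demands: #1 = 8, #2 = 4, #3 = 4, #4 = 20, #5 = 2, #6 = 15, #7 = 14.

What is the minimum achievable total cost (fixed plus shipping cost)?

Open {Site 2, Site 5}: assign each demand point to its cheapest open site.
  #1→Site 5 8×3=24, #2→Site 2 4×6=24, #3→Site 5 4×7=28, #4→Site 5 20×7=140, #5→Site 5 2×6=12, #6→Site 2 15×3=45, #7→Site 5 14×6=84
  shipping cost 357, fixed 122 → total 479.
Compare {Site 5}: shipping cost 489 + fixed 47 = 536.
Compare {Site 2, Site 4, Site 5}: shipping cost 343 + fixed 197 = 540.
Compare {Site 2, Site 5, Site 6}: shipping cost 357 + fixed 190 = 547.
All other subsets cost ≥ 536. Minimum total cost: 479.

479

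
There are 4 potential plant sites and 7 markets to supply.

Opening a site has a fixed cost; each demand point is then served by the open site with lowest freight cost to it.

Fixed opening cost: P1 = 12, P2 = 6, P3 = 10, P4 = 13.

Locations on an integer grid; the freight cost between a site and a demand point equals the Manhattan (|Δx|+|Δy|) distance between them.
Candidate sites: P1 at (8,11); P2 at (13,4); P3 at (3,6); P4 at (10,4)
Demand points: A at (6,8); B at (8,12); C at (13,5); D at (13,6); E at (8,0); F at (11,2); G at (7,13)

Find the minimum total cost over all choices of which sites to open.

Open {P1, P2}: assign each demand point to its cheapest open site.
  A→P1 5, B→P1 1, C→P2 1, D→P2 2, E→P2 9, F→P2 4, G→P1 3
  freight cost 25, fixed 18 → total 43.
Compare {P1, P4}: freight cost 27 + fixed 25 = 52.
Compare {P1, P2, P4}: freight cost 21 + fixed 31 = 52.
Compare {P1, P2, P3}: freight cost 25 + fixed 28 = 53.
All other subsets cost ≥ 52. Minimum total cost: 43.

43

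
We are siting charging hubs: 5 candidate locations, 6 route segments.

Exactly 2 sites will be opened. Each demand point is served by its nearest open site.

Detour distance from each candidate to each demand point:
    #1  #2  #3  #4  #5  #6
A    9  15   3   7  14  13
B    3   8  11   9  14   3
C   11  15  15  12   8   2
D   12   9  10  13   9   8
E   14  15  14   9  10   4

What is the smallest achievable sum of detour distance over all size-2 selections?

Open {A, B}.
  #1→B 3, #2→B 8, #3→A 3, #4→A 7, #5→A 14, #6→B 3  ⇒ total 38.
Compare {B, C}: total 41.
Compare {B, D}: total 42.
No size-2 selection does better; minimum is 38.

38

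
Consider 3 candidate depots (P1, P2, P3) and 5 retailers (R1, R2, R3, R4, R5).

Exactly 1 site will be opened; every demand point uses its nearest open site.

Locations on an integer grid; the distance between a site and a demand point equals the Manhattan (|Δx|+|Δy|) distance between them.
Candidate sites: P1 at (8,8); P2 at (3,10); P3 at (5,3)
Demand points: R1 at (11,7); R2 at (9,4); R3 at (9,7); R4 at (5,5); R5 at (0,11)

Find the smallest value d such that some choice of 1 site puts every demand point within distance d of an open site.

Open {P1}.
  Farthest demand point is R5 at distance 11 (to P1); all others are ≤ 11.
With {P2} the worst case is 12.
With {P3} the worst case is 13.
No size-1 selection achieves below 11.

11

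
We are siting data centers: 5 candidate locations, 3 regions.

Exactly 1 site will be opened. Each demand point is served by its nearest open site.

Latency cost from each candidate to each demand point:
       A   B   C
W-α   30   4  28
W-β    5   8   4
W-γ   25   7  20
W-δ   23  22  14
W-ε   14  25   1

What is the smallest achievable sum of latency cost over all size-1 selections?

17

Open {W-β}.
  A→W-β 5, B→W-β 8, C→W-β 4  ⇒ total 17.
Compare {W-ε}: total 40.
Compare {W-γ}: total 52.
No size-1 selection does better; minimum is 17.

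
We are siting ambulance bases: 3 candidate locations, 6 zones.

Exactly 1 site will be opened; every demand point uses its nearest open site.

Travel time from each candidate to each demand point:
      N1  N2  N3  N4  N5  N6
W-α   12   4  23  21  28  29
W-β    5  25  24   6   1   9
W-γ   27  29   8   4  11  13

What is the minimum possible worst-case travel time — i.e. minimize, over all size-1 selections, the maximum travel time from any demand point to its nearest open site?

Open {W-β}.
  Farthest demand point is N2 at travel time 25 (to W-β); all others are ≤ 25.
With {W-α} the worst case is 29.
With {W-γ} the worst case is 29.
No size-1 selection achieves below 25.

25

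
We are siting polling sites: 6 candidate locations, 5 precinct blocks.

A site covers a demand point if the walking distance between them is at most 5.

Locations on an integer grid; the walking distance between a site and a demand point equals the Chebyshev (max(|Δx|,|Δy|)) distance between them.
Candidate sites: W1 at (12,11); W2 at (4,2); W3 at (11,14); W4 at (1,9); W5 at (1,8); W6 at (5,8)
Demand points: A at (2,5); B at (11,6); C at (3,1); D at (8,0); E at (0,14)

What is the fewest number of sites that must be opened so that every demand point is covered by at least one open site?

Coverage sets (demand points within 5 of each site):
  W1: {B}
  W2: {A, C, D}
  W3: {}
  W4: {A, E}
  W5: {A}
  W6: {A}
No 2 sites suffice: every size-2 union leaves at least one demand point uncovered.
But {W1, W2, W4} covers everything, so the minimum is 3.

3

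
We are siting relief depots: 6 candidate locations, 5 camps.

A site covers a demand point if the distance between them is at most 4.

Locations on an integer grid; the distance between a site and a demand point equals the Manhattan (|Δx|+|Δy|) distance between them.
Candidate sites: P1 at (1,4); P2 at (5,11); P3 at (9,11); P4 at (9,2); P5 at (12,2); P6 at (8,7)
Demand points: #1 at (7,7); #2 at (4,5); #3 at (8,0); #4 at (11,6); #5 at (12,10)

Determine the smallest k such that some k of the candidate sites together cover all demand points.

Coverage sets (demand points within 4 of each site):
  P1: {#2}
  P2: {}
  P3: {#5}
  P4: {#3}
  P5: {}
  P6: {#1, #4}
No 3 sites suffice: every size-3 union leaves at least one demand point uncovered.
But {P1, P3, P4, P6} covers everything, so the minimum is 4.

4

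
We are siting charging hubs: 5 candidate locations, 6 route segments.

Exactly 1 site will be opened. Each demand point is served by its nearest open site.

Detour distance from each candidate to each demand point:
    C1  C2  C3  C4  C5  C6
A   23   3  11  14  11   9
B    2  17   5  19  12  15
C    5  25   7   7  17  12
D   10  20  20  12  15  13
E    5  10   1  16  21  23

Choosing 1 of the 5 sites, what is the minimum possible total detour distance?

70

Open {B}.
  C1→B 2, C2→B 17, C3→B 5, C4→B 19, C5→B 12, C6→B 15  ⇒ total 70.
Compare {A}: total 71.
Compare {C}: total 73.
No size-1 selection does better; minimum is 70.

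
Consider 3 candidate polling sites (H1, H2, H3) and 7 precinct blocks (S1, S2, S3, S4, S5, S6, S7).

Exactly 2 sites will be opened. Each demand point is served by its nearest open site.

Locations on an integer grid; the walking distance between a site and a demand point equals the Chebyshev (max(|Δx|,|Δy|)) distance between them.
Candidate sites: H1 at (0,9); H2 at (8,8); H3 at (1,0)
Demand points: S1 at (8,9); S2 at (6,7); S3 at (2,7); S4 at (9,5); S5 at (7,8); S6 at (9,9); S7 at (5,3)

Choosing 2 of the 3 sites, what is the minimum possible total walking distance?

15

Open {H1, H2}.
  S1→H2 1, S2→H2 2, S3→H1 2, S4→H2 3, S5→H2 1, S6→H2 1, S7→H2 5  ⇒ total 15.
Compare {H2, H3}: total 18.
Compare {H1, H3}: total 44.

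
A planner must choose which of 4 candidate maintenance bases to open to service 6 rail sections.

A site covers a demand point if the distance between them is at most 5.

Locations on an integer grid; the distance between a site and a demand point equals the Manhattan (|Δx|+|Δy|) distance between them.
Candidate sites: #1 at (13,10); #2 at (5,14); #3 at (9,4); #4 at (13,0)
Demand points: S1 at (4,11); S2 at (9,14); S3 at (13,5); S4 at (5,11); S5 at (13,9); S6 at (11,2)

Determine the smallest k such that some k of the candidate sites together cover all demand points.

3

Coverage sets (demand points within 5 of each site):
  #1: {S3, S5}
  #2: {S1, S2, S4}
  #3: {S3, S6}
  #4: {S3, S6}
No 2 sites suffice: every size-2 union leaves at least one demand point uncovered.
But {#1, #2, #3} covers everything, so the minimum is 3.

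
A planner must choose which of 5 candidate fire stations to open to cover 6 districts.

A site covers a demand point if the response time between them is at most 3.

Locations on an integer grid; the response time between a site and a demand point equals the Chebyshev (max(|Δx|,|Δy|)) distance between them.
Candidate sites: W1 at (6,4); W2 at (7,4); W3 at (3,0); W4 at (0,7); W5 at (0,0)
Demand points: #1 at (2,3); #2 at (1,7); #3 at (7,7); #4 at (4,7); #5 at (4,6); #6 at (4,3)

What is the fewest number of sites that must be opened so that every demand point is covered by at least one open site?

3

Coverage sets (demand points within 3 of each site):
  W1: {#3, #4, #5, #6}
  W2: {#3, #4, #5, #6}
  W3: {#1, #6}
  W4: {#2}
  W5: {#1}
No 2 sites suffice: every size-2 union leaves at least one demand point uncovered.
But {W1, W3, W4} covers everything, so the minimum is 3.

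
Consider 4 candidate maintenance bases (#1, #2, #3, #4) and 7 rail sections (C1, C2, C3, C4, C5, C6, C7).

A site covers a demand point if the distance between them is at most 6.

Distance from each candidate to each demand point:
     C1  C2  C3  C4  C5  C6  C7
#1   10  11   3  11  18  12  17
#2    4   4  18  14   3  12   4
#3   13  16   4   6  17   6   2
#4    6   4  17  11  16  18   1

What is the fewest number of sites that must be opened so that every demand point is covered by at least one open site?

2

Coverage sets (demand points within 6 of each site):
  #1: {C3}
  #2: {C1, C2, C5, C7}
  #3: {C3, C4, C6, C7}
  #4: {C1, C2, C7}
No single site covers all 7 demand points.
But {#2, #3} covers everything, so the minimum is 2.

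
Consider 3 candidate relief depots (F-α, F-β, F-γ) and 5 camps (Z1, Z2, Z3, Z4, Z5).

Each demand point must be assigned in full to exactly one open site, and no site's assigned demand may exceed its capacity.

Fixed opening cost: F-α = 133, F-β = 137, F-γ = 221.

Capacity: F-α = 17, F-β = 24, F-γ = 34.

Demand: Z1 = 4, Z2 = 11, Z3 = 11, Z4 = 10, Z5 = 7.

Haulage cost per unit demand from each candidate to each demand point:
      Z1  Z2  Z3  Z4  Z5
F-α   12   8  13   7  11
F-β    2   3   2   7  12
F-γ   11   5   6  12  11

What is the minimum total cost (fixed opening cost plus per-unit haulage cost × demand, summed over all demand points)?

Open {F-β, F-γ}; cheapest assignment that respects the capacities:
  F-β (cap 24, load 21): Z3, Z4 — cost 11×2 + 10×7 = 92
  F-γ (cap 34, load 22): Z1, Z2, Z5 — cost 4×11 + 11×5 + 7×11 = 176
  Shipping 268, fixed 358 → total 626.
  Any other capacity-feasible assignment to {F-β, F-γ} ships for at least 268.
Compare {F-α, F-γ}: its best feasible assignment gives total 666.
Compare {F-α, F-β, F-γ}: its best feasible assignment gives total 723.
Every other set of open sites that can feasibly serve all demand totals ≥ 666 even under its best assignment. Minimum: 626.

626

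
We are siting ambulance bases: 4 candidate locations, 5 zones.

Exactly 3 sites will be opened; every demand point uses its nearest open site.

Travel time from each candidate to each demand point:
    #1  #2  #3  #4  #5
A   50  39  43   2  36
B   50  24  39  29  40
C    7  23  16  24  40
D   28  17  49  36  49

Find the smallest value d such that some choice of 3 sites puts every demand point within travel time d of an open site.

Open {A, B, C}.
  Farthest demand point is #5 at travel time 36 (to A); all others are ≤ 36.
With {A, C, D} the worst case is 36.
With {A, B, D} the worst case is 39.
No size-3 selection achieves below 36.

36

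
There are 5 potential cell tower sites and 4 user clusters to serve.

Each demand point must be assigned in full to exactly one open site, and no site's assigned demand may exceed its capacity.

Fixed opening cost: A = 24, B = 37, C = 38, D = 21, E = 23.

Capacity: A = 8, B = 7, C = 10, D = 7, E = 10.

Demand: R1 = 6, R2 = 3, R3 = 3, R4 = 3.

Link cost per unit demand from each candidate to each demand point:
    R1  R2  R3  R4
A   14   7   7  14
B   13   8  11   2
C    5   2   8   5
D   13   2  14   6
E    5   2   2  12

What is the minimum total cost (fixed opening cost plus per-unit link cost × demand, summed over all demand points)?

Open {D, E}; cheapest assignment that respects the capacities:
  D (cap 7, load 6): R2, R4 — cost 3×2 + 3×6 = 24
  E (cap 10, load 9): R1, R3 — cost 6×5 + 3×2 = 36
  Shipping 60, fixed 44 → total 104.
  Any other capacity-feasible assignment to {D, E} ships for at least 60.
Compare {C, E}: its best feasible assignment gives total 118.
Compare {B, E}: its best feasible assignment gives total 126.
Every other set of open sites that can feasibly serve all demand totals ≥ 118 even under its best assignment. Minimum: 104.

104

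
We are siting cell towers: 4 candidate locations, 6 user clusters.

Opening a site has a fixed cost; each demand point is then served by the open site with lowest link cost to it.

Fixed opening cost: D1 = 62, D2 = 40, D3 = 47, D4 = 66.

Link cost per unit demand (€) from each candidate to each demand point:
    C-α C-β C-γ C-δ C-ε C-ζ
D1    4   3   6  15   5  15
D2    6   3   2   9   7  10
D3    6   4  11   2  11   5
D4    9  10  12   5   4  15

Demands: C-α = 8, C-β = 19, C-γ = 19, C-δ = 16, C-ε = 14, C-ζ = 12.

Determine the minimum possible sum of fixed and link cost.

420

Open {D2, D3}: assign each demand point to its cheapest open site.
  C-α→D2 8×6=48, C-β→D2 19×3=57, C-γ→D2 19×2=38, C-δ→D3 16×2=32, C-ε→D2 14×7=98, C-ζ→D3 12×5=60
  link cost 333, fixed 87 → total 420.
Compare {D1, D2, D3}: link cost 289 + fixed 149 = 438.
Compare {D2, D3, D4}: link cost 291 + fixed 153 = 444.
Compare {D1, D3}: link cost 365 + fixed 109 = 474.
All other subsets cost ≥ 438. Minimum total cost: 420.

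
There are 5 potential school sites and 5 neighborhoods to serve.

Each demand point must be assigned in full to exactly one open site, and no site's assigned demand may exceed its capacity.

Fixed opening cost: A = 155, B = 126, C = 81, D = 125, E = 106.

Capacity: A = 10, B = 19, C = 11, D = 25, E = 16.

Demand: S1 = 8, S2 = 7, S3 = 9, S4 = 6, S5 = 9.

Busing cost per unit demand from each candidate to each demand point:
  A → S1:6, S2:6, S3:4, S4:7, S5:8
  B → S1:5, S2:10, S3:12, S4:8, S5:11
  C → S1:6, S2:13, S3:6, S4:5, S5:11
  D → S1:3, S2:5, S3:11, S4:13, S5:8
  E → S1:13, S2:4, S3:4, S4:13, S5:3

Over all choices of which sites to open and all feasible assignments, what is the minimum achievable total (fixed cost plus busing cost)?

Open {D, E}; cheapest assignment that respects the capacities:
  D (cap 25, load 23): S1, S4, S5 — cost 8×3 + 6×13 + 9×8 = 174
  E (cap 16, load 16): S2, S3 — cost 7×4 + 9×4 = 64
  Shipping 238, fixed 231 → total 469.
  Any other capacity-feasible assignment to {D, E} ships for at least 238.
Compare {C, D, E}: its best feasible assignment gives total 502.
Compare {B, C, E}: its best feasible assignment gives total 510.
Every other set of open sites that can feasibly serve all demand totals ≥ 502 even under its best assignment. Minimum: 469.

469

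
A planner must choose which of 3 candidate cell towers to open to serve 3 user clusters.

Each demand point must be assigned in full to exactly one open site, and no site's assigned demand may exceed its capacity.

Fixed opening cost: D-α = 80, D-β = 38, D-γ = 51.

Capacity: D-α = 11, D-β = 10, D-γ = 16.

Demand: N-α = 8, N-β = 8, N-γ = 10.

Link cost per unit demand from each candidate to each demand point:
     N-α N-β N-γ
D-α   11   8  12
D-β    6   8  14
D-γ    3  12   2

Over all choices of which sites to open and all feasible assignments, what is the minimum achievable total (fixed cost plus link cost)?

Open {D-α, D-β, D-γ}; cheapest assignment that respects the capacities:
  D-α (cap 11, load 8): N-β — cost 8×8 = 64
  D-β (cap 10, load 8): N-α — cost 8×6 = 48
  D-γ (cap 16, load 10): N-γ — cost 10×2 = 20
  Shipping 132, fixed 169 → total 301.
  Any other capacity-feasible assignment to {D-α, D-β, D-γ} ships for at least 132.
Compare {D-β, D-γ}: its best feasible assignment gives total 349.
Compare {D-α, D-γ}: its best feasible assignment gives total 371.
Every other set of open sites that can feasibly serve all demand totals ≥ 349 even under its best assignment. Minimum: 301.

301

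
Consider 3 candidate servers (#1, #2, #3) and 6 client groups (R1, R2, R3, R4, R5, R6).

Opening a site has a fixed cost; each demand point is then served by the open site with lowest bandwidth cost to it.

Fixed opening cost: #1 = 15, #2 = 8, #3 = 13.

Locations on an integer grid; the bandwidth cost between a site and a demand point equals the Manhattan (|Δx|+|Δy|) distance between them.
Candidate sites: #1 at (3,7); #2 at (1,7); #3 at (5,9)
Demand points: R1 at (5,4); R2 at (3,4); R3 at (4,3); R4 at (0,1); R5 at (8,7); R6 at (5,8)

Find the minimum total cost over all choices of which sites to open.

45

Open {#1}: assign each demand point to its cheapest open site.
  R1→#1 5, R2→#1 3, R3→#1 5, R4→#1 9, R5→#1 5, R6→#1 3
  bandwidth cost 30, fixed 15 → total 45.
Compare {#2}: bandwidth cost 38 + fixed 8 = 46.
Compare {#3}: bandwidth cost 38 + fixed 13 = 51.
Compare {#1, #2}: bandwidth cost 28 + fixed 23 = 51.
All other subsets cost ≥ 46. Minimum total cost: 45.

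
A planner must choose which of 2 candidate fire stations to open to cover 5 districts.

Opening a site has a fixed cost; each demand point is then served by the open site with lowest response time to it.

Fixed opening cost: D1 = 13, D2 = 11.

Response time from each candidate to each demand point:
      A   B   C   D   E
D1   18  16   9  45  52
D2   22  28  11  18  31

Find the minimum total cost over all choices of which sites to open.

116

Open {D1, D2}: assign each demand point to its cheapest open site.
  A→D1 18, B→D1 16, C→D1 9, D→D2 18, E→D2 31
  response time 92, fixed 24 → total 116.
Compare {D2}: response time 110 + fixed 11 = 121.
Compare {D1}: response time 140 + fixed 13 = 153.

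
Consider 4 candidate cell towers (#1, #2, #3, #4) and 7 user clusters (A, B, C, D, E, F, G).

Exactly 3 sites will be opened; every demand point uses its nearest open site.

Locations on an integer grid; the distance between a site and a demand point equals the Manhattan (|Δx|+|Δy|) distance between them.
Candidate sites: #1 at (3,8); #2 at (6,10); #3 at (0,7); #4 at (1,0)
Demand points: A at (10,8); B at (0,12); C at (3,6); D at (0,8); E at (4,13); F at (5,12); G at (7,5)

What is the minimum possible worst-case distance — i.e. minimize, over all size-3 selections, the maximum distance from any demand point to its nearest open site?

Open {#1, #2, #3}.
  Farthest demand point is A at distance 6 (to #2); all others are ≤ 6.
With {#2, #3, #4} the worst case is 6.
With {#1, #2, #4} the worst case is 7.
No size-3 selection achieves below 6.

6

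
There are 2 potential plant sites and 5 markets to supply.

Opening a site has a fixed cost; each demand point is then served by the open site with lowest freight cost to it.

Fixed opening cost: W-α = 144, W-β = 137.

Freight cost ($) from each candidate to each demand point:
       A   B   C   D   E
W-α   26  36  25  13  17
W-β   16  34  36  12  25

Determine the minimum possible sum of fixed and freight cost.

Open {W-β}: assign each demand point to its cheapest open site.
  A→W-β 16, B→W-β 34, C→W-β 36, D→W-β 12, E→W-β 25
  freight cost 123, fixed 137 → total 260.
Compare {W-α}: freight cost 117 + fixed 144 = 261.
Compare {W-α, W-β}: freight cost 104 + fixed 281 = 385.

260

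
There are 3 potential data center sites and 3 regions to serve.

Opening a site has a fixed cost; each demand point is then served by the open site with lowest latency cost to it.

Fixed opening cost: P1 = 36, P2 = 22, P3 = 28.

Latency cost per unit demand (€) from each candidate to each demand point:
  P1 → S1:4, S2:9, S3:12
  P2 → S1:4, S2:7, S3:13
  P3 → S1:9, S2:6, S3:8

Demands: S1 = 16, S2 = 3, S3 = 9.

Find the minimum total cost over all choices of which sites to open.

204

Open {P2, P3}: assign each demand point to its cheapest open site.
  S1→P2 16×4=64, S2→P3 3×6=18, S3→P3 9×8=72
  latency cost 154, fixed 50 → total 204.
Compare {P1, P3}: latency cost 154 + fixed 64 = 218.
Compare {P2}: latency cost 202 + fixed 22 = 224.
Compare {P1}: latency cost 199 + fixed 36 = 235.
All other subsets cost ≥ 218. Minimum total cost: 204.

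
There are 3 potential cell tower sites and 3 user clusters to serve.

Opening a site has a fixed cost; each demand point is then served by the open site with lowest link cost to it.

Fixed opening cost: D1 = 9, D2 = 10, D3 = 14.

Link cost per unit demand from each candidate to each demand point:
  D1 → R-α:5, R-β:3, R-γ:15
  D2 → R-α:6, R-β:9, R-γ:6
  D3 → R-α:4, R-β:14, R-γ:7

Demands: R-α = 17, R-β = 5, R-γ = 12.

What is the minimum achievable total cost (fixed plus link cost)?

188

Open {D1, D2, D3}: assign each demand point to its cheapest open site.
  R-α→D3 17×4=68, R-β→D1 5×3=15, R-γ→D2 12×6=72
  link cost 155, fixed 33 → total 188.
Compare {D1, D3}: link cost 167 + fixed 23 = 190.
Compare {D1, D2}: link cost 172 + fixed 19 = 191.
Compare {D2, D3}: link cost 185 + fixed 24 = 209.
All other subsets cost ≥ 190. Minimum total cost: 188.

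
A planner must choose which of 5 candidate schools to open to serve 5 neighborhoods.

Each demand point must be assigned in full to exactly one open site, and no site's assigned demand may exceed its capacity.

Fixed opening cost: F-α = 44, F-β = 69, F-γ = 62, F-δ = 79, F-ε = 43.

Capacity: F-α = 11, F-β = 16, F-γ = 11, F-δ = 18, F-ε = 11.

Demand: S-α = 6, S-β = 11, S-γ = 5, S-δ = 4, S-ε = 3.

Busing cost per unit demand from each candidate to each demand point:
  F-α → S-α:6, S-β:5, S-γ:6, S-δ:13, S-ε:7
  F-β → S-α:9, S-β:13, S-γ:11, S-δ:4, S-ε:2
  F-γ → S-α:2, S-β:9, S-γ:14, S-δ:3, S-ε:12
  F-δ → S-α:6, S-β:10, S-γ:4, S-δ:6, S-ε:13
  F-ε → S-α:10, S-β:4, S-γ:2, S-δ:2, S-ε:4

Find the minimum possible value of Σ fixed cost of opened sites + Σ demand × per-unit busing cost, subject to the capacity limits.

250

Open {F-α, F-γ, F-ε}; cheapest assignment that respects the capacities:
  F-α (cap 11, load 11): S-β — cost 11×5 = 55
  F-γ (cap 11, load 10): S-α, S-δ — cost 6×2 + 4×3 = 24
  F-ε (cap 11, load 8): S-γ, S-ε — cost 5×2 + 3×4 = 22
  Shipping 101, fixed 149 → total 250.
  Any other capacity-feasible assignment to {F-α, F-γ, F-ε} ships for at least 101.
Compare {F-δ, F-ε}: its best feasible assignment gives total 285.
Compare {F-α, F-β, F-ε}: its best feasible assignment gives total 288.
Every other set of open sites that can feasibly serve all demand totals ≥ 285 even under its best assignment. Minimum: 250.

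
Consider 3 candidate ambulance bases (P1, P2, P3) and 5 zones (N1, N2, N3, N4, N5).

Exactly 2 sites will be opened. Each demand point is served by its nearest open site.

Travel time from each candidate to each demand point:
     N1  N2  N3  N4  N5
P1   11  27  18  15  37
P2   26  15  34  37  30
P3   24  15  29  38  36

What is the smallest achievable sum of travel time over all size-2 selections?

89

Open {P1, P2}.
  N1→P1 11, N2→P2 15, N3→P1 18, N4→P1 15, N5→P2 30  ⇒ total 89.
Compare {P1, P3}: total 95.
Compare {P2, P3}: total 135.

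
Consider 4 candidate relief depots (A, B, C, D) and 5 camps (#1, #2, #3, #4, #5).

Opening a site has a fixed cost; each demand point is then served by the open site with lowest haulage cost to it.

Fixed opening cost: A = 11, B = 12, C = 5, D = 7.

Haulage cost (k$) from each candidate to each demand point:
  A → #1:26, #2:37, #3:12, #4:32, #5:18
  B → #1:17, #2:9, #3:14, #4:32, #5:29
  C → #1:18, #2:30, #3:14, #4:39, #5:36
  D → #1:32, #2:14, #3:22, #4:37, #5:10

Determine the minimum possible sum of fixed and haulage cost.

101

Open {B, D}: assign each demand point to its cheapest open site.
  #1→B 17, #2→B 9, #3→B 14, #4→B 32, #5→D 10
  haulage cost 82, fixed 19 → total 101.
Compare {C, D}: haulage cost 93 + fixed 12 = 105.
Compare {B, C, D}: haulage cost 82 + fixed 24 = 106.
Compare {A, C, D}: haulage cost 86 + fixed 23 = 109.
All other subsets cost ≥ 105. Minimum total cost: 101.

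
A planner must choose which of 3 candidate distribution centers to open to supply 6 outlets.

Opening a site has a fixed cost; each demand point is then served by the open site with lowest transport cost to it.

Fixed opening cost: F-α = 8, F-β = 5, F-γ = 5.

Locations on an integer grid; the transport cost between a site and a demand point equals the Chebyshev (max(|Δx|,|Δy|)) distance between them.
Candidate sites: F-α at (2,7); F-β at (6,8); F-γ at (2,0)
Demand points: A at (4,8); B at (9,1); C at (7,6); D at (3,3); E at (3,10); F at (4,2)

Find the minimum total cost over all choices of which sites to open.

29

Open {F-β, F-γ}: assign each demand point to its cheapest open site.
  A→F-β 2, B→F-β 7, C→F-β 2, D→F-γ 3, E→F-β 3, F→F-γ 2
  transport cost 19, fixed 10 → total 29.
Compare {F-β}: transport cost 25 + fixed 5 = 30.
Compare {F-α}: transport cost 26 + fixed 8 = 34.
Compare {F-α, F-γ}: transport cost 22 + fixed 13 = 35.
All other subsets cost ≥ 30. Minimum total cost: 29.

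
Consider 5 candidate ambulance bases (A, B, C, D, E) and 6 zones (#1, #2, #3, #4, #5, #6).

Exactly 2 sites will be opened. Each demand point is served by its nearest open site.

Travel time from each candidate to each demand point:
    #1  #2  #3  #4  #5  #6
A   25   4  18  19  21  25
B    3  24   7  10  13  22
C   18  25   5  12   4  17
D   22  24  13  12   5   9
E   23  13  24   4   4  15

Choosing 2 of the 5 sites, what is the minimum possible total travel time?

46

Open {B, E}.
  #1→B 3, #2→E 13, #3→B 7, #4→E 4, #5→E 4, #6→E 15  ⇒ total 46.
Compare {B, D}: total 58.
Compare {A, B}: total 59.
No size-2 selection does better; minimum is 46.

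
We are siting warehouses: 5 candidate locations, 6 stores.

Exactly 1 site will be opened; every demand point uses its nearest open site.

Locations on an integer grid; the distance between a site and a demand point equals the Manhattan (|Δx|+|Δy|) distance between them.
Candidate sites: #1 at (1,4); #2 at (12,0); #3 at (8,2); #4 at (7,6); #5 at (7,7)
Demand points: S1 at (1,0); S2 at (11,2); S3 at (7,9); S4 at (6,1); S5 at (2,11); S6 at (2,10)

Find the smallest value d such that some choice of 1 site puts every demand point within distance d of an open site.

Open {#1}.
  Farthest demand point is S2 at distance 12 (to #1); all others are ≤ 12.
With {#4} the worst case is 12.
With {#5} the worst case is 13.
No size-1 selection achieves below 12.

12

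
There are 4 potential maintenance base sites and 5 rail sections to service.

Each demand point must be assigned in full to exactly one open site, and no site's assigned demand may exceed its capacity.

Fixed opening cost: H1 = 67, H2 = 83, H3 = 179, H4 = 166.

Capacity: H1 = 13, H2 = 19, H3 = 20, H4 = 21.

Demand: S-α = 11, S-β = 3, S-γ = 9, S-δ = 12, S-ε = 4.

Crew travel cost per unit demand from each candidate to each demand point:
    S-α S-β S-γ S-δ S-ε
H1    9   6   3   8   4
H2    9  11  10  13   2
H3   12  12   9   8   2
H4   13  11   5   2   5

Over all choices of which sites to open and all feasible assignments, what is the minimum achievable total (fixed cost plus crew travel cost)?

Open {H2, H4}; cheapest assignment that respects the capacities:
  H2 (cap 19, load 18): S-α, S-β, S-ε — cost 11×9 + 3×11 + 4×2 = 140
  H4 (cap 21, load 21): S-γ, S-δ — cost 9×5 + 12×2 = 69
  Shipping 209, fixed 249 → total 458.
  Any other capacity-feasible assignment to {H2, H4} ships for at least 209.
Compare {H1, H2, H4}: its best feasible assignment gives total 492.
Compare {H1, H2, H3}: its best feasible assignment gives total 577.
Every other set of open sites that can feasibly serve all demand totals ≥ 492 even under its best assignment. Minimum: 458.

458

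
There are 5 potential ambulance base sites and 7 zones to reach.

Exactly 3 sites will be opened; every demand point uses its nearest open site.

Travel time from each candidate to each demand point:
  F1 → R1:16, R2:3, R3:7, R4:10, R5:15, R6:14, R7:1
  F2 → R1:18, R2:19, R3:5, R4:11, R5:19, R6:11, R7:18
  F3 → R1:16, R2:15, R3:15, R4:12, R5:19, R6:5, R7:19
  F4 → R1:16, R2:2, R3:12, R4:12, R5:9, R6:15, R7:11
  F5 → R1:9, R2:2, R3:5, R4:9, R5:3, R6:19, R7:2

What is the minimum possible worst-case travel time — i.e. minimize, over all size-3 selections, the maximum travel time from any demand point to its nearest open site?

Open {F1, F3, F5}.
  Farthest demand point is R1 at travel time 9 (to F5); all others are ≤ 9.
With {F2, F3, F5} the worst case is 9.
With {F3, F4, F5} the worst case is 9.
No size-3 selection achieves below 9.

9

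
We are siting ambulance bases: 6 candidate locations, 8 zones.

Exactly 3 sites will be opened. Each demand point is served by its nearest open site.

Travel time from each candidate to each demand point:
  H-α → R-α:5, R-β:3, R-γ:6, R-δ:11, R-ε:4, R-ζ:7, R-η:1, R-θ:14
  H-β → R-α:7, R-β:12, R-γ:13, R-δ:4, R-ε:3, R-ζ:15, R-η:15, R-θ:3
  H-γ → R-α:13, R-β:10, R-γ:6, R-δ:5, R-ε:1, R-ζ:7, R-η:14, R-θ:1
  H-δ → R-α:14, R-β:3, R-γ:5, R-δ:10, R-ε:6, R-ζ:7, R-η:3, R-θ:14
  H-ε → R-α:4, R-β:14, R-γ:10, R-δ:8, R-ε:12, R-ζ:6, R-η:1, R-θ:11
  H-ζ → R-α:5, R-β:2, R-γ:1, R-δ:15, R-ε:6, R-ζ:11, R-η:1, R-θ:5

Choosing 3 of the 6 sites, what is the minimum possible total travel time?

Open {H-γ, H-ε, H-ζ}.
  R-α→H-ε 4, R-β→H-ζ 2, R-γ→H-ζ 1, R-δ→H-γ 5, R-ε→H-γ 1, R-ζ→H-ε 6, R-η→H-ε 1, R-θ→H-γ 1  ⇒ total 21.
Compare {H-β, H-γ, H-ζ}: total 22.
Compare {H-α, H-γ, H-ζ}: total 23.
No size-3 selection does better; minimum is 21.

21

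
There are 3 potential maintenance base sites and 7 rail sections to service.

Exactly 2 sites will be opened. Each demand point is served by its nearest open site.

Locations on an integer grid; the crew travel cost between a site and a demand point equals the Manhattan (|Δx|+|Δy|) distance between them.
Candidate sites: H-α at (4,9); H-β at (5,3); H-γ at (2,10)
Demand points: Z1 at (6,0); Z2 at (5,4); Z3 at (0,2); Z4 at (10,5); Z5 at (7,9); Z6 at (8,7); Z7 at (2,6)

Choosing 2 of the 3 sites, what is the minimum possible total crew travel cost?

32

Open {H-α, H-β}.
  Z1→H-β 4, Z2→H-β 1, Z3→H-β 6, Z4→H-β 7, Z5→H-α 3, Z6→H-α 6, Z7→H-α 5  ⇒ total 32.
Compare {H-β, H-γ}: total 35.
Compare {H-α, H-γ}: total 50.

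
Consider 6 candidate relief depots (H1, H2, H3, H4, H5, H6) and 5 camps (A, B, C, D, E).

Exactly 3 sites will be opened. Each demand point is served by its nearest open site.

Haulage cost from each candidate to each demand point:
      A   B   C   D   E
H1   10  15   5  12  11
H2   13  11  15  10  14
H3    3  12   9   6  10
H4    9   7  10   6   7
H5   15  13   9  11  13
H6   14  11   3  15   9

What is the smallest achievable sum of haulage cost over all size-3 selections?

Open {H3, H4, H6}.
  A→H3 3, B→H4 7, C→H6 3, D→H3 6, E→H4 7  ⇒ total 26.
Compare {H1, H3, H4}: total 28.
Compare {H1, H3, H6}: total 32.
No size-3 selection does better; minimum is 26.

26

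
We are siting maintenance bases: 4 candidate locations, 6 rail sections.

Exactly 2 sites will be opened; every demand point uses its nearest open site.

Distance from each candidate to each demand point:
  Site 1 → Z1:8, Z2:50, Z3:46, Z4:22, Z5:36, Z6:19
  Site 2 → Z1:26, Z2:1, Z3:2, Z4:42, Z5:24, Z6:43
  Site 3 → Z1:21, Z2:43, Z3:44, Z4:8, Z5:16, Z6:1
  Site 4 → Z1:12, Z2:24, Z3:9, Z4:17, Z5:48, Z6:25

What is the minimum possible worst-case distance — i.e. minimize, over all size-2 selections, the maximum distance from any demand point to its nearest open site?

Open {Site 2, Site 3}.
  Farthest demand point is Z1 at distance 21 (to Site 3); all others are ≤ 21.
With {Site 1, Site 2} the worst case is 24.
With {Site 3, Site 4} the worst case is 24.
No size-2 selection achieves below 21.

21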